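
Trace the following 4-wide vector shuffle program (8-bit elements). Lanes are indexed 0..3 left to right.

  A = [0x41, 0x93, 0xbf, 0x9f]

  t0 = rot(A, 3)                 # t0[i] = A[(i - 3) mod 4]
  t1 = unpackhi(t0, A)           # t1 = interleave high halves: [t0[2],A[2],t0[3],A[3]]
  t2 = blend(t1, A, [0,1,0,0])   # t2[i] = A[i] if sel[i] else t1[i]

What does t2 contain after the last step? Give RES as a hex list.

RES = [ 0x9f  0x93  0x41  0x9f ]

  t0: 93 bf 9f 41
  t1: 9f bf 41 9f
  t2: 9f 93 41 9f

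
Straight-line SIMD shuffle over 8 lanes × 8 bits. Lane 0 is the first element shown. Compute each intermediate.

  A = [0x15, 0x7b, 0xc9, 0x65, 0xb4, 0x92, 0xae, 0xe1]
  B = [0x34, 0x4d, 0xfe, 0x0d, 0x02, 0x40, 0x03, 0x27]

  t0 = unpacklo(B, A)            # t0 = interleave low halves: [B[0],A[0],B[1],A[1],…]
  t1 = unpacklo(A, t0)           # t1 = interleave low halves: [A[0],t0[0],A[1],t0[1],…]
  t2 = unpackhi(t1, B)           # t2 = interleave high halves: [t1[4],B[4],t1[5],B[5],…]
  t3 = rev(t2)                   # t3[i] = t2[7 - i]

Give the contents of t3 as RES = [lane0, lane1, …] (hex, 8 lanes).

RES = [0x27, 0x7b, 0x03, 0x65, 0x40, 0x4d, 0x02, 0xc9]

→ t0 |34|15|4d|7b|fe|c9|0d|65|
→ t1 |15|34|7b|15|c9|4d|65|7b|
→ t2 |c9|02|4d|40|65|03|7b|27|
→ t3 |27|7b|03|65|40|4d|02|c9|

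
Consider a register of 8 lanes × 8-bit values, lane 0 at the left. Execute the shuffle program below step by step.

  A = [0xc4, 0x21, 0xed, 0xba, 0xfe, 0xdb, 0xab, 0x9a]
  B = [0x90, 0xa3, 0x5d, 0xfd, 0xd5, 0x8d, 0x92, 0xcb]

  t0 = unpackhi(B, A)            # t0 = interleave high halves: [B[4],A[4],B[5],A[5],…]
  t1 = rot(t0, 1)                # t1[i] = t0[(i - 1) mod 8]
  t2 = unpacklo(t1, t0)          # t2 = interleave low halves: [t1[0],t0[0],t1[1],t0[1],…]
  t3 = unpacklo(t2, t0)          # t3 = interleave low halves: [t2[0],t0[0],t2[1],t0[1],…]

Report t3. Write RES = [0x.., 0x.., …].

RES = [ 0x9a  0xd5  0xd5  0xfe  0xd5  0x8d  0xfe  0xdb ]

t0 = [0xd5, 0xfe, 0x8d, 0xdb, 0x92, 0xab, 0xcb, 0x9a]
t1 = [0x9a, 0xd5, 0xfe, 0x8d, 0xdb, 0x92, 0xab, 0xcb]
t2 = [0x9a, 0xd5, 0xd5, 0xfe, 0xfe, 0x8d, 0x8d, 0xdb]
t3 = [0x9a, 0xd5, 0xd5, 0xfe, 0xd5, 0x8d, 0xfe, 0xdb]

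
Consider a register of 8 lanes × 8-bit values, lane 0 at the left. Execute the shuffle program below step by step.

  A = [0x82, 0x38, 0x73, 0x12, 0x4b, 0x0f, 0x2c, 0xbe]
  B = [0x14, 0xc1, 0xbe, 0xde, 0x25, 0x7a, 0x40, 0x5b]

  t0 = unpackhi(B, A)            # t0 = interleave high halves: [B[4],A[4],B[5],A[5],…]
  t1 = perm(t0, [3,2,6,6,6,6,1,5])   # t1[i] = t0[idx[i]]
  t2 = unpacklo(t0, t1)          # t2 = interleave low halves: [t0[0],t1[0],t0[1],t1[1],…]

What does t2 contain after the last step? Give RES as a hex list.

RES = [ 0x25  0x0f  0x4b  0x7a  0x7a  0x5b  0x0f  0x5b ]

→ t0 |25|4b|7a|0f|40|2c|5b|be|
→ t1 |0f|7a|5b|5b|5b|5b|4b|2c|
→ t2 |25|0f|4b|7a|7a|5b|0f|5b|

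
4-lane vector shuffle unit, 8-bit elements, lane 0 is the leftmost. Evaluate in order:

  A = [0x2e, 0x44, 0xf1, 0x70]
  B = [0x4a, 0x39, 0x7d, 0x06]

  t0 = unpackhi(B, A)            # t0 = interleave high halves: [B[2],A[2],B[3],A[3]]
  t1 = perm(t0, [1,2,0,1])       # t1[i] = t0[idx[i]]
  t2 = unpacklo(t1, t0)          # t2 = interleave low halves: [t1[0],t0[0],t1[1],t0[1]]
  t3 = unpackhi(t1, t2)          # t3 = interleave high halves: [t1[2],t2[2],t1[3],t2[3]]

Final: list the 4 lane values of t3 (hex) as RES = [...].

→ t0 |7d|f1|06|70|
→ t1 |f1|06|7d|f1|
→ t2 |f1|7d|06|f1|
→ t3 |7d|06|f1|f1|

RES = [ 0x7d  0x06  0xf1  0xf1 ]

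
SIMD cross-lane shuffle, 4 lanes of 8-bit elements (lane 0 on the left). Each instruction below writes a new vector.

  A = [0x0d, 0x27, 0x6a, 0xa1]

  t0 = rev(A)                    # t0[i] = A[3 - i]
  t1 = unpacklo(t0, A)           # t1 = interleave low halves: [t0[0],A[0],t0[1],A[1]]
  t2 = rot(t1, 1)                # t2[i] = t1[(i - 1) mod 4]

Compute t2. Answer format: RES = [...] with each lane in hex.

  t0: a1 6a 27 0d
  t1: a1 0d 6a 27
  t2: 27 a1 0d 6a

RES = [ 0x27  0xa1  0x0d  0x6a ]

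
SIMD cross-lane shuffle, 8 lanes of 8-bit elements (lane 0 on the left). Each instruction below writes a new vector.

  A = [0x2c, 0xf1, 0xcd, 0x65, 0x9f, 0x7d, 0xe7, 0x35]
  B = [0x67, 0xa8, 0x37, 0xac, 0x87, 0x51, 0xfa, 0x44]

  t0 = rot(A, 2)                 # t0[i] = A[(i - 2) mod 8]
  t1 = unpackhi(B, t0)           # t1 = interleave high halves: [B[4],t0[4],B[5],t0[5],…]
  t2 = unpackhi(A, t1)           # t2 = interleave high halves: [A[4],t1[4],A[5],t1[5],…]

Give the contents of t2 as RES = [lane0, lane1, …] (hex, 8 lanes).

RES = [ 0x9f  0xfa  0x7d  0x9f  0xe7  0x44  0x35  0x7d ]

  t0: e7 35 2c f1 cd 65 9f 7d
  t1: 87 cd 51 65 fa 9f 44 7d
  t2: 9f fa 7d 9f e7 44 35 7d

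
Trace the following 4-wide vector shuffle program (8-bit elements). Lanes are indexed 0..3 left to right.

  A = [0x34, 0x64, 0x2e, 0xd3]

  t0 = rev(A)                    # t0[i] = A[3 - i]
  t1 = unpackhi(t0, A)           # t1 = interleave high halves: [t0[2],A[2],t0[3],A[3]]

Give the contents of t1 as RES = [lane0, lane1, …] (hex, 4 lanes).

→ t0 |d3|2e|64|34|
→ t1 |64|2e|34|d3|

RES = [ 0x64  0x2e  0x34  0xd3 ]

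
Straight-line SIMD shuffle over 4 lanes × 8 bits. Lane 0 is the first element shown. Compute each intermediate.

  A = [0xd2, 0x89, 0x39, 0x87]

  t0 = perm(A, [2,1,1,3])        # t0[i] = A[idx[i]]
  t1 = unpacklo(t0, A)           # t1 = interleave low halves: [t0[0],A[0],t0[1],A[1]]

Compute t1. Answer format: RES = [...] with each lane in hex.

RES = [0x39, 0xd2, 0x89, 0x89]

  t0: 39 89 89 87
  t1: 39 d2 89 89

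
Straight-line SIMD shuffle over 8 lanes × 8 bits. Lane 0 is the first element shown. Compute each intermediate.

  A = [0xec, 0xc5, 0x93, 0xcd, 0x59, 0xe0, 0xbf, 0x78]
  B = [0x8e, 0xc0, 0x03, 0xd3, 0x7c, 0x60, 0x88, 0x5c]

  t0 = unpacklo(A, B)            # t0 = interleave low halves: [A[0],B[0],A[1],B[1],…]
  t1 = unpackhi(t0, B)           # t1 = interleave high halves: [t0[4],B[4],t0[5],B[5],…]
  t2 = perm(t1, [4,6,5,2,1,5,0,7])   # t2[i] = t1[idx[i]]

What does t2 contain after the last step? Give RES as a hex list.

t0 = [0xec, 0x8e, 0xc5, 0xc0, 0x93, 0x03, 0xcd, 0xd3]
t1 = [0x93, 0x7c, 0x03, 0x60, 0xcd, 0x88, 0xd3, 0x5c]
t2 = [0xcd, 0xd3, 0x88, 0x03, 0x7c, 0x88, 0x93, 0x5c]

RES = [0xcd, 0xd3, 0x88, 0x03, 0x7c, 0x88, 0x93, 0x5c]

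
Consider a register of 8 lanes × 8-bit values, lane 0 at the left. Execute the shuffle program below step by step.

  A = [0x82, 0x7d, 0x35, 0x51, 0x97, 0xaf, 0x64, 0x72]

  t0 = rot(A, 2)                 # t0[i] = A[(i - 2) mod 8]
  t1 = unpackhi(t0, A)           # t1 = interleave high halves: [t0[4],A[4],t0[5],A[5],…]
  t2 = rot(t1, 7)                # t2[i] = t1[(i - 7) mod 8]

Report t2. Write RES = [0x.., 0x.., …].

RES = [ 0x97  0x51  0xaf  0x97  0x64  0xaf  0x72  0x35 ]

→ t0 |64|72|82|7d|35|51|97|af|
→ t1 |35|97|51|af|97|64|af|72|
→ t2 |97|51|af|97|64|af|72|35|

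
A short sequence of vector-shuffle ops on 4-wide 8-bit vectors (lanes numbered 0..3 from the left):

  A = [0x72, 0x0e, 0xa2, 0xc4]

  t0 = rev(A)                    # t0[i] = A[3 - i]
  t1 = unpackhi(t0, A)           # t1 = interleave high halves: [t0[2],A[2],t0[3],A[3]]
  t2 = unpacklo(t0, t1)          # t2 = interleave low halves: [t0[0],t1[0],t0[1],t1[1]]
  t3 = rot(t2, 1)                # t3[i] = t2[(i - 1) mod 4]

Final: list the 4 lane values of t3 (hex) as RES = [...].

RES = [0xa2, 0xc4, 0x0e, 0xa2]

t0 = [0xc4, 0xa2, 0x0e, 0x72]
t1 = [0x0e, 0xa2, 0x72, 0xc4]
t2 = [0xc4, 0x0e, 0xa2, 0xa2]
t3 = [0xa2, 0xc4, 0x0e, 0xa2]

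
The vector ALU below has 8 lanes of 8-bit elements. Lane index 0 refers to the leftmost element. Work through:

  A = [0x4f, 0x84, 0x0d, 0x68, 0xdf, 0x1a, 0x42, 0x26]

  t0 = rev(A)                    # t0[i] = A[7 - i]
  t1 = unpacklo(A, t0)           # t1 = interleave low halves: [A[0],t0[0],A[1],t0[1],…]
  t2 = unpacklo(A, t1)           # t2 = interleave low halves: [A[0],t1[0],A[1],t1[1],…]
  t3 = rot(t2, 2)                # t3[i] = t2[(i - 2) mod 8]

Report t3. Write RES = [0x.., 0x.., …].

RES = [0x68, 0x42, 0x4f, 0x4f, 0x84, 0x26, 0x0d, 0x84]

→ t0 |26|42|1a|df|68|0d|84|4f|
→ t1 |4f|26|84|42|0d|1a|68|df|
→ t2 |4f|4f|84|26|0d|84|68|42|
→ t3 |68|42|4f|4f|84|26|0d|84|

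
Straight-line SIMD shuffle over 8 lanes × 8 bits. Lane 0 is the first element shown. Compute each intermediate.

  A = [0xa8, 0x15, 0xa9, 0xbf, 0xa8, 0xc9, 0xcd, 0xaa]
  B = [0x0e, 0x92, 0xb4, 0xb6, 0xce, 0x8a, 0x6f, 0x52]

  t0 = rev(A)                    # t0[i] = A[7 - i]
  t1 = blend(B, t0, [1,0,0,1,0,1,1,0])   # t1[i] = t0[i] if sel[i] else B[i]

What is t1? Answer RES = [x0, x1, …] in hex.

t0 = [0xaa, 0xcd, 0xc9, 0xa8, 0xbf, 0xa9, 0x15, 0xa8]
t1 = [0xaa, 0x92, 0xb4, 0xa8, 0xce, 0xa9, 0x15, 0x52]

RES = [ 0xaa  0x92  0xb4  0xa8  0xce  0xa9  0x15  0x52 ]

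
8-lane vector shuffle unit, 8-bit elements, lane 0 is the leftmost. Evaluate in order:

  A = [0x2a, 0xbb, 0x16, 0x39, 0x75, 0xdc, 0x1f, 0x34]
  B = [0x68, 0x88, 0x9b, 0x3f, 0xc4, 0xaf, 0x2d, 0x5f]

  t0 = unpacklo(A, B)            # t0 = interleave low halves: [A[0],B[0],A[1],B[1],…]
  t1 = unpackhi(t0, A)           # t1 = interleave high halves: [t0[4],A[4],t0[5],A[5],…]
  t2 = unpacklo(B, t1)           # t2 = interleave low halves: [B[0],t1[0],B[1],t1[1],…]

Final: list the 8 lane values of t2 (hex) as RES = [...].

RES = [ 0x68  0x16  0x88  0x75  0x9b  0x9b  0x3f  0xdc ]

  t0: 2a 68 bb 88 16 9b 39 3f
  t1: 16 75 9b dc 39 1f 3f 34
  t2: 68 16 88 75 9b 9b 3f dc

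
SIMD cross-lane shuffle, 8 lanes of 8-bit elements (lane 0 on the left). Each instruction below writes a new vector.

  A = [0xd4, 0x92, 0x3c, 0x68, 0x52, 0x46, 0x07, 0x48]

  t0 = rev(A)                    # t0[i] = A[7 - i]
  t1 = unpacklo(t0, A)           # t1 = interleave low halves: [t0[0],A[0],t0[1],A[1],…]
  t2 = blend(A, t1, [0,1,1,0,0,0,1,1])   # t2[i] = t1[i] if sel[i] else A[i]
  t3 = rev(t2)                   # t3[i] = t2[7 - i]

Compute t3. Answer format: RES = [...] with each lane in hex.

  t0: 48 07 46 52 68 3c 92 d4
  t1: 48 d4 07 92 46 3c 52 68
  t2: d4 d4 07 68 52 46 52 68
  t3: 68 52 46 52 68 07 d4 d4

RES = [ 0x68  0x52  0x46  0x52  0x68  0x07  0xd4  0xd4 ]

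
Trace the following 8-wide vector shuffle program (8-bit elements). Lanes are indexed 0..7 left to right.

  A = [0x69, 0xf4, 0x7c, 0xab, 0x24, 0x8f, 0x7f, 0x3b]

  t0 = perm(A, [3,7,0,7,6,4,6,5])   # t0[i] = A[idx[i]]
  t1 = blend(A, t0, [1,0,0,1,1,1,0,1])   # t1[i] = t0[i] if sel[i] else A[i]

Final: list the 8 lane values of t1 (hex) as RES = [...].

  t0: ab 3b 69 3b 7f 24 7f 8f
  t1: ab f4 7c 3b 7f 24 7f 8f

RES = [ 0xab  0xf4  0x7c  0x3b  0x7f  0x24  0x7f  0x8f ]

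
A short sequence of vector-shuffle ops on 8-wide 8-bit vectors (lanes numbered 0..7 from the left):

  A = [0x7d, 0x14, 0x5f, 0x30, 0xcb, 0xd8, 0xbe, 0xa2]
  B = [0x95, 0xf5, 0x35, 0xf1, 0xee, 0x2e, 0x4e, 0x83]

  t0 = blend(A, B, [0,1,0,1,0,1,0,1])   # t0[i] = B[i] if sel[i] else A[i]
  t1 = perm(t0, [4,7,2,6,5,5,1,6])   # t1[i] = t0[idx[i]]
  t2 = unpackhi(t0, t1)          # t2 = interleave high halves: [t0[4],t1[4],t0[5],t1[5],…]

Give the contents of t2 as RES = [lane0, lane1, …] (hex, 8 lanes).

t0 = [0x7d, 0xf5, 0x5f, 0xf1, 0xcb, 0x2e, 0xbe, 0x83]
t1 = [0xcb, 0x83, 0x5f, 0xbe, 0x2e, 0x2e, 0xf5, 0xbe]
t2 = [0xcb, 0x2e, 0x2e, 0x2e, 0xbe, 0xf5, 0x83, 0xbe]

RES = [0xcb, 0x2e, 0x2e, 0x2e, 0xbe, 0xf5, 0x83, 0xbe]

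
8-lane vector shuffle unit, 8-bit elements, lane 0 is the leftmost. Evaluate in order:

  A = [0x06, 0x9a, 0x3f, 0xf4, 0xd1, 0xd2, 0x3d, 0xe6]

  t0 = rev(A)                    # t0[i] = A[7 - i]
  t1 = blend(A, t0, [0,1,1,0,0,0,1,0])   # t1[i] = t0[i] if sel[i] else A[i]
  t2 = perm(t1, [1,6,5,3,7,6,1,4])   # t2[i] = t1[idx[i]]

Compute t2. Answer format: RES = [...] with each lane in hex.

  t0: e6 3d d2 d1 f4 3f 9a 06
  t1: 06 3d d2 f4 d1 d2 9a e6
  t2: 3d 9a d2 f4 e6 9a 3d d1

RES = [0x3d, 0x9a, 0xd2, 0xf4, 0xe6, 0x9a, 0x3d, 0xd1]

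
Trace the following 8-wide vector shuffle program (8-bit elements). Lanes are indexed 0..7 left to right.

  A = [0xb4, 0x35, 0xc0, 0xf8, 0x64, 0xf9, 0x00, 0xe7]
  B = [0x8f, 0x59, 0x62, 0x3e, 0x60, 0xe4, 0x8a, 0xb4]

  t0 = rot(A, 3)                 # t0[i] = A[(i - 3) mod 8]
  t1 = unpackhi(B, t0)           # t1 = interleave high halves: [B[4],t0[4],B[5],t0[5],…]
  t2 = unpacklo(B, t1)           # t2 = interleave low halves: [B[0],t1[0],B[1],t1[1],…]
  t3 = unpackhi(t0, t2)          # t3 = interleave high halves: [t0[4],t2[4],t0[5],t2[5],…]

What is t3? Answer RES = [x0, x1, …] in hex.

RES = [0x35, 0x62, 0xc0, 0xe4, 0xf8, 0x3e, 0x64, 0xc0]

→ t0 |f9|00|e7|b4|35|c0|f8|64|
→ t1 |60|35|e4|c0|8a|f8|b4|64|
→ t2 |8f|60|59|35|62|e4|3e|c0|
→ t3 |35|62|c0|e4|f8|3e|64|c0|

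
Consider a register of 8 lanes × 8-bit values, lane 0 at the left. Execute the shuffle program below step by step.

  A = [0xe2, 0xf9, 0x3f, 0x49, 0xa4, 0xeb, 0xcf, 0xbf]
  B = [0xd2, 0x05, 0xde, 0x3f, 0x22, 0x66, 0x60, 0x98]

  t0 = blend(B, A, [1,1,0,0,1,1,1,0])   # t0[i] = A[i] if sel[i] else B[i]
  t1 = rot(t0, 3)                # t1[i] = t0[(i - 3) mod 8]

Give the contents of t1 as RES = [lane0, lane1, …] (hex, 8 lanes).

t0 = [0xe2, 0xf9, 0xde, 0x3f, 0xa4, 0xeb, 0xcf, 0x98]
t1 = [0xeb, 0xcf, 0x98, 0xe2, 0xf9, 0xde, 0x3f, 0xa4]

RES = [0xeb, 0xcf, 0x98, 0xe2, 0xf9, 0xde, 0x3f, 0xa4]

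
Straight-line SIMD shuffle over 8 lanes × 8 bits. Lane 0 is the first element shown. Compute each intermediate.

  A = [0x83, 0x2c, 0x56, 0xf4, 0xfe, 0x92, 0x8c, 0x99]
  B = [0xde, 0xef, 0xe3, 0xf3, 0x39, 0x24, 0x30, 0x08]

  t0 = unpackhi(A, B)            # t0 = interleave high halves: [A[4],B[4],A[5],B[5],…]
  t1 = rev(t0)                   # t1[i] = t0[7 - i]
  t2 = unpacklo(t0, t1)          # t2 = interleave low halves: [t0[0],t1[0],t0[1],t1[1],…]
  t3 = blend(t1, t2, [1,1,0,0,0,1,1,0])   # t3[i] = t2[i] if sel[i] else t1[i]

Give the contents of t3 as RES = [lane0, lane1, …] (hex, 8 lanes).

RES = [ 0xfe  0x08  0x30  0x8c  0x24  0x30  0x24  0xfe ]

→ t0 |fe|39|92|24|8c|30|99|08|
→ t1 |08|99|30|8c|24|92|39|fe|
→ t2 |fe|08|39|99|92|30|24|8c|
→ t3 |fe|08|30|8c|24|30|24|fe|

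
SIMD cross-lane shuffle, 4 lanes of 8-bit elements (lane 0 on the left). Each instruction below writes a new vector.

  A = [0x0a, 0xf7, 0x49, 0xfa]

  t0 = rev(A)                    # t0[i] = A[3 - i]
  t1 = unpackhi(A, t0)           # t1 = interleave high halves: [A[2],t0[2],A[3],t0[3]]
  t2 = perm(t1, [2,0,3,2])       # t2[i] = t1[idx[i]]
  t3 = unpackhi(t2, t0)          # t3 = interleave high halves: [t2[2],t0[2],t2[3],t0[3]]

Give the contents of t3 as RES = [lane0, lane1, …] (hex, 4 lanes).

→ t0 |fa|49|f7|0a|
→ t1 |49|f7|fa|0a|
→ t2 |fa|49|0a|fa|
→ t3 |0a|f7|fa|0a|

RES = [0x0a, 0xf7, 0xfa, 0x0a]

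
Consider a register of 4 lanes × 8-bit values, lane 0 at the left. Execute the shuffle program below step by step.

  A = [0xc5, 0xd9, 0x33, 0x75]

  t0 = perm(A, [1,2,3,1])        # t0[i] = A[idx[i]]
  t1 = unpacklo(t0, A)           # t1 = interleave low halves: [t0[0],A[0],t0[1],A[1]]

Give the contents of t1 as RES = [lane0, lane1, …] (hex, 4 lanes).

RES = [ 0xd9  0xc5  0x33  0xd9 ]

  t0: d9 33 75 d9
  t1: d9 c5 33 d9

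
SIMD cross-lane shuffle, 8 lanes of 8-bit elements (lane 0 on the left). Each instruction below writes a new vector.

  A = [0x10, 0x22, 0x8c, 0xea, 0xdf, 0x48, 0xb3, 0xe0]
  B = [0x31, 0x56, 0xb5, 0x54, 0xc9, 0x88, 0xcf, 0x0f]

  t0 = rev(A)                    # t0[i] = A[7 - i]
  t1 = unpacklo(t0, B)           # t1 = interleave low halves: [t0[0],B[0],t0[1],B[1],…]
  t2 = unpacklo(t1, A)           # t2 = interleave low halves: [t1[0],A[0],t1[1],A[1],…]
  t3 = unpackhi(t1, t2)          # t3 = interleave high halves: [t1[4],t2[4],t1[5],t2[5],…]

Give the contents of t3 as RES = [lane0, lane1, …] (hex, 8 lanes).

t0 = [0xe0, 0xb3, 0x48, 0xdf, 0xea, 0x8c, 0x22, 0x10]
t1 = [0xe0, 0x31, 0xb3, 0x56, 0x48, 0xb5, 0xdf, 0x54]
t2 = [0xe0, 0x10, 0x31, 0x22, 0xb3, 0x8c, 0x56, 0xea]
t3 = [0x48, 0xb3, 0xb5, 0x8c, 0xdf, 0x56, 0x54, 0xea]

RES = [ 0x48  0xb3  0xb5  0x8c  0xdf  0x56  0x54  0xea ]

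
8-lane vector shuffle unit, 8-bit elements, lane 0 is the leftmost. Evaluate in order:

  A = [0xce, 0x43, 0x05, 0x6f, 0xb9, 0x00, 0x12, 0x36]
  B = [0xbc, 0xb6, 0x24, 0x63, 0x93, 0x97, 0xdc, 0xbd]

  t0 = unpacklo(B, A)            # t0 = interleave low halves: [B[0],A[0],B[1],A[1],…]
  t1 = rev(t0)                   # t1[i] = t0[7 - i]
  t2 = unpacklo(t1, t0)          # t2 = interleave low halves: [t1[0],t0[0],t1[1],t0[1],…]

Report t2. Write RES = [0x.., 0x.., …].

RES = [ 0x6f  0xbc  0x63  0xce  0x05  0xb6  0x24  0x43 ]

t0 = [0xbc, 0xce, 0xb6, 0x43, 0x24, 0x05, 0x63, 0x6f]
t1 = [0x6f, 0x63, 0x05, 0x24, 0x43, 0xb6, 0xce, 0xbc]
t2 = [0x6f, 0xbc, 0x63, 0xce, 0x05, 0xb6, 0x24, 0x43]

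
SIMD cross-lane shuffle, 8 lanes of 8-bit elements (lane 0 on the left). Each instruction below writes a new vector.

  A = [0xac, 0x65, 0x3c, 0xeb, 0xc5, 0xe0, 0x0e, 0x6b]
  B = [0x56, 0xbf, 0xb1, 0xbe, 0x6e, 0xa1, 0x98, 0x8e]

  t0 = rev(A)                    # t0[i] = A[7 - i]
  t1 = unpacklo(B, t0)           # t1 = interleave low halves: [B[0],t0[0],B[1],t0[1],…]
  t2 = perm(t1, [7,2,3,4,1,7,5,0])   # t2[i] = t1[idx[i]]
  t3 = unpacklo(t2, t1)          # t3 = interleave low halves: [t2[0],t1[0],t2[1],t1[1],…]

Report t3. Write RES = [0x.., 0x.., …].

RES = [ 0xc5  0x56  0xbf  0x6b  0x0e  0xbf  0xb1  0x0e ]

  t0: 6b 0e e0 c5 eb 3c 65 ac
  t1: 56 6b bf 0e b1 e0 be c5
  t2: c5 bf 0e b1 6b c5 e0 56
  t3: c5 56 bf 6b 0e bf b1 0e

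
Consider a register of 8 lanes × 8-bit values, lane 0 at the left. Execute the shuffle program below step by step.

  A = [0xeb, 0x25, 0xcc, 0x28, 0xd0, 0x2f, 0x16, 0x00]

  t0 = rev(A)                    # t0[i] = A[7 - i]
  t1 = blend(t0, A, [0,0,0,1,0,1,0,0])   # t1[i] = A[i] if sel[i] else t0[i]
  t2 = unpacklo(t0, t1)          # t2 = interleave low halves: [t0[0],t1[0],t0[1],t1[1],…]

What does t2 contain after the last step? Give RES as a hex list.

RES = [ 0x00  0x00  0x16  0x16  0x2f  0x2f  0xd0  0x28 ]

  t0: 00 16 2f d0 28 cc 25 eb
  t1: 00 16 2f 28 28 2f 25 eb
  t2: 00 00 16 16 2f 2f d0 28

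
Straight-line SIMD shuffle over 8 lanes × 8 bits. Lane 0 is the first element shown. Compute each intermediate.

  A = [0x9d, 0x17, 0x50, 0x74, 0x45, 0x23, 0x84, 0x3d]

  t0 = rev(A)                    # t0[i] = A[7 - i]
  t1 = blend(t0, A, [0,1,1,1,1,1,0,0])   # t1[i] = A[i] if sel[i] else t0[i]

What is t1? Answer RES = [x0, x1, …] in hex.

t0 = [0x3d, 0x84, 0x23, 0x45, 0x74, 0x50, 0x17, 0x9d]
t1 = [0x3d, 0x17, 0x50, 0x74, 0x45, 0x23, 0x17, 0x9d]

RES = [0x3d, 0x17, 0x50, 0x74, 0x45, 0x23, 0x17, 0x9d]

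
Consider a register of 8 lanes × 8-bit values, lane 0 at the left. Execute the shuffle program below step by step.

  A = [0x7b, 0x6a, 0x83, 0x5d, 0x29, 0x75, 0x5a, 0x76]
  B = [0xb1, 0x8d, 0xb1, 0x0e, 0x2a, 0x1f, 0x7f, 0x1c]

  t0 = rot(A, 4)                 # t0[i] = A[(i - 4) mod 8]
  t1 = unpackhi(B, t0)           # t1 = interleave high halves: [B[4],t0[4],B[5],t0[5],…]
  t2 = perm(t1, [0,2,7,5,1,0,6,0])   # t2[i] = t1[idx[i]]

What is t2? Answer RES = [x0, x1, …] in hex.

RES = [0x2a, 0x1f, 0x5d, 0x83, 0x7b, 0x2a, 0x1c, 0x2a]

t0 = [0x29, 0x75, 0x5a, 0x76, 0x7b, 0x6a, 0x83, 0x5d]
t1 = [0x2a, 0x7b, 0x1f, 0x6a, 0x7f, 0x83, 0x1c, 0x5d]
t2 = [0x2a, 0x1f, 0x5d, 0x83, 0x7b, 0x2a, 0x1c, 0x2a]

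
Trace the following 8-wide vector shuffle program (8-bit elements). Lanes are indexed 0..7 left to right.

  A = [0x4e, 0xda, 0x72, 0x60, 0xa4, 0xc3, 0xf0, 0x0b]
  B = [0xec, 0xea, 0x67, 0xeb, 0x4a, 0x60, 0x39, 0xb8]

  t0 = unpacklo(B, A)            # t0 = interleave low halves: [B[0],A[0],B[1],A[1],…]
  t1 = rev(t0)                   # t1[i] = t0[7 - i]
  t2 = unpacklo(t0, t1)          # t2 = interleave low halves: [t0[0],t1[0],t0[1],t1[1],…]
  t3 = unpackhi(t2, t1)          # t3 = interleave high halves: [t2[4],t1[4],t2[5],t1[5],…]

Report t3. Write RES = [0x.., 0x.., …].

  t0: ec 4e ea da 67 72 eb 60
  t1: 60 eb 72 67 da ea 4e ec
  t2: ec 60 4e eb ea 72 da 67
  t3: ea da 72 ea da 4e 67 ec

RES = [ 0xea  0xda  0x72  0xea  0xda  0x4e  0x67  0xec ]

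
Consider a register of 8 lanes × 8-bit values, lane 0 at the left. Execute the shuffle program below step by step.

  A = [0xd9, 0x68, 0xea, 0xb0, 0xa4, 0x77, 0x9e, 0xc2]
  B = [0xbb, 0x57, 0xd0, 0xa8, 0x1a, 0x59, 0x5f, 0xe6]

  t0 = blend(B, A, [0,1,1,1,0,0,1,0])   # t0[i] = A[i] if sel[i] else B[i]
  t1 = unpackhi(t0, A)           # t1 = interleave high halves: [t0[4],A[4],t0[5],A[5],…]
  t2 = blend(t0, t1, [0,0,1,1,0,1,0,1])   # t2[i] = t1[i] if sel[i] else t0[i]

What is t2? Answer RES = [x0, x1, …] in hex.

RES = [0xbb, 0x68, 0x59, 0x77, 0x1a, 0x9e, 0x9e, 0xc2]

→ t0 |bb|68|ea|b0|1a|59|9e|e6|
→ t1 |1a|a4|59|77|9e|9e|e6|c2|
→ t2 |bb|68|59|77|1a|9e|9e|c2|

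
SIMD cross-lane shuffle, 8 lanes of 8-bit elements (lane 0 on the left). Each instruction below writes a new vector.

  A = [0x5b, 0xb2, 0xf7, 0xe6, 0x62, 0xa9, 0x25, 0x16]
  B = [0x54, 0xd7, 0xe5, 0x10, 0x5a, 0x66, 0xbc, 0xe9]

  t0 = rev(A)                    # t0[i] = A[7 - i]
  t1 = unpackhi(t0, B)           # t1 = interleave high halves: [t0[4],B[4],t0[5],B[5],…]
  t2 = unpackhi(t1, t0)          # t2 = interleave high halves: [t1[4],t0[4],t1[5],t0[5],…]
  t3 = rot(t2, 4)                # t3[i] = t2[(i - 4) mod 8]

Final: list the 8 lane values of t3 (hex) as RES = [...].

RES = [0x5b, 0xb2, 0xe9, 0x5b, 0xb2, 0xe6, 0xbc, 0xf7]

  t0: 16 25 a9 62 e6 f7 b2 5b
  t1: e6 5a f7 66 b2 bc 5b e9
  t2: b2 e6 bc f7 5b b2 e9 5b
  t3: 5b b2 e9 5b b2 e6 bc f7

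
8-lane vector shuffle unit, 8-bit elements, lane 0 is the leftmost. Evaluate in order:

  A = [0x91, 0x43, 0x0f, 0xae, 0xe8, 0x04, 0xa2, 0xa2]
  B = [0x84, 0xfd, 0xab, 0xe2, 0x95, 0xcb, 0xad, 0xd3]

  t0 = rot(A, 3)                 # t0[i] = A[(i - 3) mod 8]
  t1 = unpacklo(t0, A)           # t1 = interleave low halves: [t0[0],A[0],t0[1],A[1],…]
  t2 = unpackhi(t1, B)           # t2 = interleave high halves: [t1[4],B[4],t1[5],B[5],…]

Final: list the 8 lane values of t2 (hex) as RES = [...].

→ t0 |04|a2|a2|91|43|0f|ae|e8|
→ t1 |04|91|a2|43|a2|0f|91|ae|
→ t2 |a2|95|0f|cb|91|ad|ae|d3|

RES = [0xa2, 0x95, 0x0f, 0xcb, 0x91, 0xad, 0xae, 0xd3]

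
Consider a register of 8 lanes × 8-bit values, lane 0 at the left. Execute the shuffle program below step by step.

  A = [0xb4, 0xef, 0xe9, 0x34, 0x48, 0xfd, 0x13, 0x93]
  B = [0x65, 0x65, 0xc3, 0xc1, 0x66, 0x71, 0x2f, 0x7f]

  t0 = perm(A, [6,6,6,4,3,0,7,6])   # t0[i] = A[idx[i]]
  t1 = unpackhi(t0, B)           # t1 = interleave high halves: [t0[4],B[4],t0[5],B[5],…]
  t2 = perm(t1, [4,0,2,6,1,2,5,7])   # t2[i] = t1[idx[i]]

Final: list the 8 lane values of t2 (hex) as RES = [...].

RES = [0x93, 0x34, 0xb4, 0x13, 0x66, 0xb4, 0x2f, 0x7f]

t0 = [0x13, 0x13, 0x13, 0x48, 0x34, 0xb4, 0x93, 0x13]
t1 = [0x34, 0x66, 0xb4, 0x71, 0x93, 0x2f, 0x13, 0x7f]
t2 = [0x93, 0x34, 0xb4, 0x13, 0x66, 0xb4, 0x2f, 0x7f]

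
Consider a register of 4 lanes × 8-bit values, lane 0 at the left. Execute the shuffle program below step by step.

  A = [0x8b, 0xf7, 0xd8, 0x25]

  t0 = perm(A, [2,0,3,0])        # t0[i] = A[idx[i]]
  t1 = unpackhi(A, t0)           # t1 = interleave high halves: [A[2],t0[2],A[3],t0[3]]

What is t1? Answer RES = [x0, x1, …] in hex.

  t0: d8 8b 25 8b
  t1: d8 25 25 8b

RES = [0xd8, 0x25, 0x25, 0x8b]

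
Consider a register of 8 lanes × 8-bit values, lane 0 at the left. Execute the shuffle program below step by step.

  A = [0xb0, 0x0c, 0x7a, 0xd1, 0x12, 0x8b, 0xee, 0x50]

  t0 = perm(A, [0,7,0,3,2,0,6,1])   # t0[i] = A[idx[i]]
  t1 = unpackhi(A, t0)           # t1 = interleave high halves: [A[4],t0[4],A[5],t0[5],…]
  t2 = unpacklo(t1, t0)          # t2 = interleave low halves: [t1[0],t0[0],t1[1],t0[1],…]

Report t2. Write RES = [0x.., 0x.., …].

→ t0 |b0|50|b0|d1|7a|b0|ee|0c|
→ t1 |12|7a|8b|b0|ee|ee|50|0c|
→ t2 |12|b0|7a|50|8b|b0|b0|d1|

RES = [0x12, 0xb0, 0x7a, 0x50, 0x8b, 0xb0, 0xb0, 0xd1]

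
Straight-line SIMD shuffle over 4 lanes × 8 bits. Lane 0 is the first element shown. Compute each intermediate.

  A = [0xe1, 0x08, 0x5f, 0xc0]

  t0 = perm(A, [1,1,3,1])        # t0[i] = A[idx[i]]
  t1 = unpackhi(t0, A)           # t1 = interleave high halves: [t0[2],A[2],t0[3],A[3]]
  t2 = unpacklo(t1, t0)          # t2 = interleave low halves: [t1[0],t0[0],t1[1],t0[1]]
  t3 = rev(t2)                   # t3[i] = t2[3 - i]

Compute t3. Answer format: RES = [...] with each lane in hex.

RES = [0x08, 0x5f, 0x08, 0xc0]

t0 = [0x08, 0x08, 0xc0, 0x08]
t1 = [0xc0, 0x5f, 0x08, 0xc0]
t2 = [0xc0, 0x08, 0x5f, 0x08]
t3 = [0x08, 0x5f, 0x08, 0xc0]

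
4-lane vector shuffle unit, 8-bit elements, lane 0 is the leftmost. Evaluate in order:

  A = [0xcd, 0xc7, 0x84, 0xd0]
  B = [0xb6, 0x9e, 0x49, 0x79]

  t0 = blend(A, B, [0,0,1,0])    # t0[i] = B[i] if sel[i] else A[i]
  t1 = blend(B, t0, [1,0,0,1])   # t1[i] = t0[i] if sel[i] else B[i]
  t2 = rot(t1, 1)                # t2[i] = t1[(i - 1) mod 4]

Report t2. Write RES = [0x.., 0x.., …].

→ t0 |cd|c7|49|d0|
→ t1 |cd|9e|49|d0|
→ t2 |d0|cd|9e|49|

RES = [ 0xd0  0xcd  0x9e  0x49 ]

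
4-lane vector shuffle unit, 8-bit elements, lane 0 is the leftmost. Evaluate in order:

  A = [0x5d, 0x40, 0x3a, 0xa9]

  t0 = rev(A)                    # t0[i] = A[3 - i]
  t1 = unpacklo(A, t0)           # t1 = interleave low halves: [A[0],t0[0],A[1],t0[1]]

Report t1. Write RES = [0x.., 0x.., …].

  t0: a9 3a 40 5d
  t1: 5d a9 40 3a

RES = [ 0x5d  0xa9  0x40  0x3a ]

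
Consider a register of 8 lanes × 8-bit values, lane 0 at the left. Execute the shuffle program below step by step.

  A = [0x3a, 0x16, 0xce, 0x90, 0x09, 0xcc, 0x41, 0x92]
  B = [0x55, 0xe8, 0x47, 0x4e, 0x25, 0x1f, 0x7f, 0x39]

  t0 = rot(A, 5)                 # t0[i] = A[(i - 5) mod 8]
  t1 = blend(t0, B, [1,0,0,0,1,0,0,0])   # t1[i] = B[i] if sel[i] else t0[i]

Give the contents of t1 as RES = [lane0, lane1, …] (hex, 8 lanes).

  t0: 90 09 cc 41 92 3a 16 ce
  t1: 55 09 cc 41 25 3a 16 ce

RES = [0x55, 0x09, 0xcc, 0x41, 0x25, 0x3a, 0x16, 0xce]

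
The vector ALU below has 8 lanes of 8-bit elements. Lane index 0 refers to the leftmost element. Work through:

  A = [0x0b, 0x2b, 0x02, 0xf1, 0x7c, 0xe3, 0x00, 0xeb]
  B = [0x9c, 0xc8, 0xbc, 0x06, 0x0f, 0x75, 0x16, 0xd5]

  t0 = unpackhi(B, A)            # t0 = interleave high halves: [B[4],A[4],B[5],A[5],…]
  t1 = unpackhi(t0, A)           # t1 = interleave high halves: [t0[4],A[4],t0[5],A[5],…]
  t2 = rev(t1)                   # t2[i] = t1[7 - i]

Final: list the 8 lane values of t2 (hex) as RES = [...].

RES = [0xeb, 0xeb, 0x00, 0xd5, 0xe3, 0x00, 0x7c, 0x16]

  t0: 0f 7c 75 e3 16 00 d5 eb
  t1: 16 7c 00 e3 d5 00 eb eb
  t2: eb eb 00 d5 e3 00 7c 16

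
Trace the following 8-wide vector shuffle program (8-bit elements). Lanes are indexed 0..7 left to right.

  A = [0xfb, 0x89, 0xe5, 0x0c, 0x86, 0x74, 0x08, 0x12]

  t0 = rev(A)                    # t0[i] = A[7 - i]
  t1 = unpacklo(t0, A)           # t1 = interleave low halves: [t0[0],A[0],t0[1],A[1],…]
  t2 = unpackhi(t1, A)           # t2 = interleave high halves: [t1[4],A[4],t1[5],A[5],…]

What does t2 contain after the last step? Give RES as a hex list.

RES = [0x74, 0x86, 0xe5, 0x74, 0x86, 0x08, 0x0c, 0x12]

  t0: 12 08 74 86 0c e5 89 fb
  t1: 12 fb 08 89 74 e5 86 0c
  t2: 74 86 e5 74 86 08 0c 12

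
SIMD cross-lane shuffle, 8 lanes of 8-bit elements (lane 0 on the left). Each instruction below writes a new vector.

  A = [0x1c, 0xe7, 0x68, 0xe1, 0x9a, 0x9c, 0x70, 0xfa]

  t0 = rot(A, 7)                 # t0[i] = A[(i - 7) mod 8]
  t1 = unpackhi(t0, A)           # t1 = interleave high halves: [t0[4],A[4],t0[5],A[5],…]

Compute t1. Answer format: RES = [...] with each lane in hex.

RES = [0x9c, 0x9a, 0x70, 0x9c, 0xfa, 0x70, 0x1c, 0xfa]

→ t0 |e7|68|e1|9a|9c|70|fa|1c|
→ t1 |9c|9a|70|9c|fa|70|1c|fa|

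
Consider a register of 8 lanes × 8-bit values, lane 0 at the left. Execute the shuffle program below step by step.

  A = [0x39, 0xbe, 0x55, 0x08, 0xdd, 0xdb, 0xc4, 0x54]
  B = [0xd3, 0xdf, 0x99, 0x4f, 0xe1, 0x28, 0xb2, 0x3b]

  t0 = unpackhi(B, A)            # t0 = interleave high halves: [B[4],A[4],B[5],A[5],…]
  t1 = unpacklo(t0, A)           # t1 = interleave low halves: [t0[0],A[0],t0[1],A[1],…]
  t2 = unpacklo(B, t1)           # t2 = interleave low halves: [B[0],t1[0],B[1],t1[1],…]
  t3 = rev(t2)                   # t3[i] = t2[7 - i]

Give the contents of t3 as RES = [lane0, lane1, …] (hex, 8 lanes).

RES = [0xbe, 0x4f, 0xdd, 0x99, 0x39, 0xdf, 0xe1, 0xd3]

t0 = [0xe1, 0xdd, 0x28, 0xdb, 0xb2, 0xc4, 0x3b, 0x54]
t1 = [0xe1, 0x39, 0xdd, 0xbe, 0x28, 0x55, 0xdb, 0x08]
t2 = [0xd3, 0xe1, 0xdf, 0x39, 0x99, 0xdd, 0x4f, 0xbe]
t3 = [0xbe, 0x4f, 0xdd, 0x99, 0x39, 0xdf, 0xe1, 0xd3]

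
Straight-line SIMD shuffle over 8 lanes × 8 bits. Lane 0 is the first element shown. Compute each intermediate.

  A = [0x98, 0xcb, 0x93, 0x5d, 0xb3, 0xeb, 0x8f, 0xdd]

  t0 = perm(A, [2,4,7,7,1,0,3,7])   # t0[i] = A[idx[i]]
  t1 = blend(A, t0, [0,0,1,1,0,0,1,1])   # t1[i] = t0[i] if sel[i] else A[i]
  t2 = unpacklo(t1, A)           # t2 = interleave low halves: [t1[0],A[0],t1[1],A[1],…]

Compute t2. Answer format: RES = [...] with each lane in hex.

t0 = [0x93, 0xb3, 0xdd, 0xdd, 0xcb, 0x98, 0x5d, 0xdd]
t1 = [0x98, 0xcb, 0xdd, 0xdd, 0xb3, 0xeb, 0x5d, 0xdd]
t2 = [0x98, 0x98, 0xcb, 0xcb, 0xdd, 0x93, 0xdd, 0x5d]

RES = [ 0x98  0x98  0xcb  0xcb  0xdd  0x93  0xdd  0x5d ]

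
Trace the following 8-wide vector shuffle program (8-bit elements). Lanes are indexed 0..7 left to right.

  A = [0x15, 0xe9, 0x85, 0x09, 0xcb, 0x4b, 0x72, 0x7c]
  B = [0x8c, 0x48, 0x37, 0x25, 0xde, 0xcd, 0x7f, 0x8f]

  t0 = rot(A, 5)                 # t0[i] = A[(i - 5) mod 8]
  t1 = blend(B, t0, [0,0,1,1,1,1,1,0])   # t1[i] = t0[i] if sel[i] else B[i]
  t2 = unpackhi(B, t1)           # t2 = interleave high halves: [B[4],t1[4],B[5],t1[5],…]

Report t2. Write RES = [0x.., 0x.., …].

RES = [ 0xde  0x7c  0xcd  0x15  0x7f  0xe9  0x8f  0x8f ]

t0 = [0x09, 0xcb, 0x4b, 0x72, 0x7c, 0x15, 0xe9, 0x85]
t1 = [0x8c, 0x48, 0x4b, 0x72, 0x7c, 0x15, 0xe9, 0x8f]
t2 = [0xde, 0x7c, 0xcd, 0x15, 0x7f, 0xe9, 0x8f, 0x8f]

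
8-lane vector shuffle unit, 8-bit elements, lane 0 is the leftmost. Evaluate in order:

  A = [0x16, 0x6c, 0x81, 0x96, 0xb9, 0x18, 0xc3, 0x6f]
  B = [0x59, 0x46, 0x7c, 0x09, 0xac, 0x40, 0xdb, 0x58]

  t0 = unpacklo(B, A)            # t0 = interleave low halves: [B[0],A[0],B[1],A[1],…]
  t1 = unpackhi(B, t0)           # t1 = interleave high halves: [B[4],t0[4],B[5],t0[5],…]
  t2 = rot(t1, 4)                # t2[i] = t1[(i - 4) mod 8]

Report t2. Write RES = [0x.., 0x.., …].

→ t0 |59|16|46|6c|7c|81|09|96|
→ t1 |ac|7c|40|81|db|09|58|96|
→ t2 |db|09|58|96|ac|7c|40|81|

RES = [0xdb, 0x09, 0x58, 0x96, 0xac, 0x7c, 0x40, 0x81]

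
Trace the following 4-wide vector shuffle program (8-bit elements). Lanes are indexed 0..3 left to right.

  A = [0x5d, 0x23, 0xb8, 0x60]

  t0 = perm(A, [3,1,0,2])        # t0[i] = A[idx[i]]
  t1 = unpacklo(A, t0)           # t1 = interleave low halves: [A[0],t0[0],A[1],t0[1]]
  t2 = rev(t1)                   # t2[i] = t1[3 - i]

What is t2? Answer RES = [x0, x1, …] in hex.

RES = [ 0x23  0x23  0x60  0x5d ]

t0 = [0x60, 0x23, 0x5d, 0xb8]
t1 = [0x5d, 0x60, 0x23, 0x23]
t2 = [0x23, 0x23, 0x60, 0x5d]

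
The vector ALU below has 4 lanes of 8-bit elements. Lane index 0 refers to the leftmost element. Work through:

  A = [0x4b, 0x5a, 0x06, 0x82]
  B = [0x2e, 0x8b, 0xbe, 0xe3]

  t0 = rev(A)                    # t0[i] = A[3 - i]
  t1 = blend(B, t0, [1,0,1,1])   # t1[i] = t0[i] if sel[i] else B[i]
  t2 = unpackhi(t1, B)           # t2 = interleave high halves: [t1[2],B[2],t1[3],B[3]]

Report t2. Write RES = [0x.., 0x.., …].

→ t0 |82|06|5a|4b|
→ t1 |82|8b|5a|4b|
→ t2 |5a|be|4b|e3|

RES = [ 0x5a  0xbe  0x4b  0xe3 ]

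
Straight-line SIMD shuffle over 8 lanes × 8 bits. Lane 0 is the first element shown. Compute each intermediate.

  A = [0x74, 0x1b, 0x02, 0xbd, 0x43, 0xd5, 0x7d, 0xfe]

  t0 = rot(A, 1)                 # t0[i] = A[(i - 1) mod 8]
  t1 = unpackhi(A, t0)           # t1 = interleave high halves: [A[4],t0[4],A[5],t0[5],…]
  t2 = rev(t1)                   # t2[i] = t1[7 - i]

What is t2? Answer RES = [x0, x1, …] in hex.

  t0: fe 74 1b 02 bd 43 d5 7d
  t1: 43 bd d5 43 7d d5 fe 7d
  t2: 7d fe d5 7d 43 d5 bd 43

RES = [ 0x7d  0xfe  0xd5  0x7d  0x43  0xd5  0xbd  0x43 ]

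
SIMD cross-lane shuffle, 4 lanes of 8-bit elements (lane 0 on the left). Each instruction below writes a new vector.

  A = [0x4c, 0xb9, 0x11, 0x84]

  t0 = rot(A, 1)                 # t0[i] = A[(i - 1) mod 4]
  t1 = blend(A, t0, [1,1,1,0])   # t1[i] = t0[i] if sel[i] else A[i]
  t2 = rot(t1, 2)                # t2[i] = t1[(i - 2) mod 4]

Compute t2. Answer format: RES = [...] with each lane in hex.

RES = [0xb9, 0x84, 0x84, 0x4c]

t0 = [0x84, 0x4c, 0xb9, 0x11]
t1 = [0x84, 0x4c, 0xb9, 0x84]
t2 = [0xb9, 0x84, 0x84, 0x4c]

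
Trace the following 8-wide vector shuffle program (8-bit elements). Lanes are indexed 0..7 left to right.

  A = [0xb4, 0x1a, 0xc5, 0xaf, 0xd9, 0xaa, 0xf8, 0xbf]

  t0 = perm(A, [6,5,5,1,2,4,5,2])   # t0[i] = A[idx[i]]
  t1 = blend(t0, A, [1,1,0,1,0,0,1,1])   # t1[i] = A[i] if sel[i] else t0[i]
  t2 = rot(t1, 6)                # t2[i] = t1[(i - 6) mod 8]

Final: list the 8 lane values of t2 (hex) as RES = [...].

RES = [ 0xaa  0xaf  0xc5  0xd9  0xf8  0xbf  0xb4  0x1a ]

→ t0 |f8|aa|aa|1a|c5|d9|aa|c5|
→ t1 |b4|1a|aa|af|c5|d9|f8|bf|
→ t2 |aa|af|c5|d9|f8|bf|b4|1a|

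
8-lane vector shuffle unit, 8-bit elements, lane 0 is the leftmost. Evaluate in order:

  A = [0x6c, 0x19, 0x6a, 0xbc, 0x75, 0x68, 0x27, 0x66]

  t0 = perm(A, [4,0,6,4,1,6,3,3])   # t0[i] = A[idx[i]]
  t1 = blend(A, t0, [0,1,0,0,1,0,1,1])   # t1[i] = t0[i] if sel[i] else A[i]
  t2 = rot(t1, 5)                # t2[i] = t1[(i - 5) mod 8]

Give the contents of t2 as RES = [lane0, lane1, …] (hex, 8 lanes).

t0 = [0x75, 0x6c, 0x27, 0x75, 0x19, 0x27, 0xbc, 0xbc]
t1 = [0x6c, 0x6c, 0x6a, 0xbc, 0x19, 0x68, 0xbc, 0xbc]
t2 = [0xbc, 0x19, 0x68, 0xbc, 0xbc, 0x6c, 0x6c, 0x6a]

RES = [ 0xbc  0x19  0x68  0xbc  0xbc  0x6c  0x6c  0x6a ]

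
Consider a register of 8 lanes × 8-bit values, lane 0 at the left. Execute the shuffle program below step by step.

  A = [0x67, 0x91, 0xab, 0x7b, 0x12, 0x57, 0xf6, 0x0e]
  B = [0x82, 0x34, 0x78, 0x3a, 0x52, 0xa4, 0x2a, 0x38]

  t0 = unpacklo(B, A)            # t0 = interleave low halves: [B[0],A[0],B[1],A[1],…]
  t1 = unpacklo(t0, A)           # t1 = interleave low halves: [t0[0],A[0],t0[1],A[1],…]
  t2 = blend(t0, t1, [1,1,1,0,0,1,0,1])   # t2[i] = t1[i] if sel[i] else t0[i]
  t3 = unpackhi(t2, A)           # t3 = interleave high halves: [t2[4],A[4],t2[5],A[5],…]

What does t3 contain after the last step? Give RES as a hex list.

RES = [0x78, 0x12, 0xab, 0x57, 0x3a, 0xf6, 0x7b, 0x0e]

t0 = [0x82, 0x67, 0x34, 0x91, 0x78, 0xab, 0x3a, 0x7b]
t1 = [0x82, 0x67, 0x67, 0x91, 0x34, 0xab, 0x91, 0x7b]
t2 = [0x82, 0x67, 0x67, 0x91, 0x78, 0xab, 0x3a, 0x7b]
t3 = [0x78, 0x12, 0xab, 0x57, 0x3a, 0xf6, 0x7b, 0x0e]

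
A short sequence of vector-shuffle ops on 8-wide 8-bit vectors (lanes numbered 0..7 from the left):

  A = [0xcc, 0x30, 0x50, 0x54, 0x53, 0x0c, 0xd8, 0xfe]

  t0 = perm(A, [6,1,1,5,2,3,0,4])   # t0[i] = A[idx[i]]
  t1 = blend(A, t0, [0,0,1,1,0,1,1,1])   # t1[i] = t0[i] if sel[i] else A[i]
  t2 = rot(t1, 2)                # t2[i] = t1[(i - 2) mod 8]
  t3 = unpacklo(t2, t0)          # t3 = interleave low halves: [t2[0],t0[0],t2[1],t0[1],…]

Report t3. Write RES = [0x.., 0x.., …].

t0 = [0xd8, 0x30, 0x30, 0x0c, 0x50, 0x54, 0xcc, 0x53]
t1 = [0xcc, 0x30, 0x30, 0x0c, 0x53, 0x54, 0xcc, 0x53]
t2 = [0xcc, 0x53, 0xcc, 0x30, 0x30, 0x0c, 0x53, 0x54]
t3 = [0xcc, 0xd8, 0x53, 0x30, 0xcc, 0x30, 0x30, 0x0c]

RES = [ 0xcc  0xd8  0x53  0x30  0xcc  0x30  0x30  0x0c ]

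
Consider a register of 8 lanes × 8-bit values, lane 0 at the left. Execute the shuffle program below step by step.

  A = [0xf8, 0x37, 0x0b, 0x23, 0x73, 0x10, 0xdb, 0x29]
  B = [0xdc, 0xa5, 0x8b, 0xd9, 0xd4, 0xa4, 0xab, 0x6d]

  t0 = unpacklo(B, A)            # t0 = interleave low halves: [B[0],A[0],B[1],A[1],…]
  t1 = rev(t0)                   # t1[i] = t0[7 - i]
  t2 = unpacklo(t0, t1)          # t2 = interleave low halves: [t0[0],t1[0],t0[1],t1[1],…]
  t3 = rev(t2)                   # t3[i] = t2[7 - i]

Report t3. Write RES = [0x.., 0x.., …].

→ t0 |dc|f8|a5|37|8b|0b|d9|23|
→ t1 |23|d9|0b|8b|37|a5|f8|dc|
→ t2 |dc|23|f8|d9|a5|0b|37|8b|
→ t3 |8b|37|0b|a5|d9|f8|23|dc|

RES = [0x8b, 0x37, 0x0b, 0xa5, 0xd9, 0xf8, 0x23, 0xdc]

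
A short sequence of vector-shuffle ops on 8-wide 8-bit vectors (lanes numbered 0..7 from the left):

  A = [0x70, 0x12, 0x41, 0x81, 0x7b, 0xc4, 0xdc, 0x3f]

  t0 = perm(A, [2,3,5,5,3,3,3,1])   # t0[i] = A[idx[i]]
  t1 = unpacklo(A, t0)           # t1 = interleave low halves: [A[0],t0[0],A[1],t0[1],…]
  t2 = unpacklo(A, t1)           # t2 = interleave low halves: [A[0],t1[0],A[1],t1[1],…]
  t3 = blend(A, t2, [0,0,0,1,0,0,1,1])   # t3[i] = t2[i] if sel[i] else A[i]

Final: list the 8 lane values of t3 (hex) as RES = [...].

RES = [0x70, 0x12, 0x41, 0x41, 0x7b, 0xc4, 0x81, 0x81]

  t0: 41 81 c4 c4 81 81 81 12
  t1: 70 41 12 81 41 c4 81 c4
  t2: 70 70 12 41 41 12 81 81
  t3: 70 12 41 41 7b c4 81 81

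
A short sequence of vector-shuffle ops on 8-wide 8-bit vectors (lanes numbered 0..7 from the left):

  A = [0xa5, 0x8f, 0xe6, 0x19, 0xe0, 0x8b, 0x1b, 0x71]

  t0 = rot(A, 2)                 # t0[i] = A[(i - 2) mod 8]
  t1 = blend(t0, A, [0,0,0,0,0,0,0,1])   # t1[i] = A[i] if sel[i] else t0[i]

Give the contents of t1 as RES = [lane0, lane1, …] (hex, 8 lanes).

t0 = [0x1b, 0x71, 0xa5, 0x8f, 0xe6, 0x19, 0xe0, 0x8b]
t1 = [0x1b, 0x71, 0xa5, 0x8f, 0xe6, 0x19, 0xe0, 0x71]

RES = [0x1b, 0x71, 0xa5, 0x8f, 0xe6, 0x19, 0xe0, 0x71]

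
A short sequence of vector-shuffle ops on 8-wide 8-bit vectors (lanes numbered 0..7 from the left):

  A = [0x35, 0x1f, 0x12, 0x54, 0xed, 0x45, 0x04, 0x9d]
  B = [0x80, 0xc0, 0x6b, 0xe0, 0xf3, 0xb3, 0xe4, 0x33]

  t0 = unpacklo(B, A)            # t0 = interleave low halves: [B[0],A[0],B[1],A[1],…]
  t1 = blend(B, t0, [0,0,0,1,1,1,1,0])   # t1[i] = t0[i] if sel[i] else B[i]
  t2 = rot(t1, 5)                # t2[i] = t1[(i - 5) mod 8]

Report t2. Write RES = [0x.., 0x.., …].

t0 = [0x80, 0x35, 0xc0, 0x1f, 0x6b, 0x12, 0xe0, 0x54]
t1 = [0x80, 0xc0, 0x6b, 0x1f, 0x6b, 0x12, 0xe0, 0x33]
t2 = [0x1f, 0x6b, 0x12, 0xe0, 0x33, 0x80, 0xc0, 0x6b]

RES = [0x1f, 0x6b, 0x12, 0xe0, 0x33, 0x80, 0xc0, 0x6b]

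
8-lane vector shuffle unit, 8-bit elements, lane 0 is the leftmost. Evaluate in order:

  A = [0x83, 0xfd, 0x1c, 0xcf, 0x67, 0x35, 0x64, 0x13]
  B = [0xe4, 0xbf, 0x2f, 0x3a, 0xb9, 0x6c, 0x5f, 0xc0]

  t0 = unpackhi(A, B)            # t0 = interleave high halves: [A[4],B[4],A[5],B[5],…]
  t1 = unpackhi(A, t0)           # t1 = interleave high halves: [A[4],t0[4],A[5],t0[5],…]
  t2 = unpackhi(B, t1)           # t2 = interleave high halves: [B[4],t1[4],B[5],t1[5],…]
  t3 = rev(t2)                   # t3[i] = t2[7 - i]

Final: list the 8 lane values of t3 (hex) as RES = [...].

RES = [0xc0, 0xc0, 0x13, 0x5f, 0x13, 0x6c, 0x64, 0xb9]

→ t0 |67|b9|35|6c|64|5f|13|c0|
→ t1 |67|64|35|5f|64|13|13|c0|
→ t2 |b9|64|6c|13|5f|13|c0|c0|
→ t3 |c0|c0|13|5f|13|6c|64|b9|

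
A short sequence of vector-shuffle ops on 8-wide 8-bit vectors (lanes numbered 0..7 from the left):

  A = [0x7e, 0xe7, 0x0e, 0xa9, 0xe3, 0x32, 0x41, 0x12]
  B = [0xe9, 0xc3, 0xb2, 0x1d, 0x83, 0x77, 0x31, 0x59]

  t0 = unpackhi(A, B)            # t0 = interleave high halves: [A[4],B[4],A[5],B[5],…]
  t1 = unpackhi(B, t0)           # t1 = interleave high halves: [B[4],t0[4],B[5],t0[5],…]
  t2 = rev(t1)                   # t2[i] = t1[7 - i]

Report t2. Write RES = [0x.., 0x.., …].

→ t0 |e3|83|32|77|41|31|12|59|
→ t1 |83|41|77|31|31|12|59|59|
→ t2 |59|59|12|31|31|77|41|83|

RES = [ 0x59  0x59  0x12  0x31  0x31  0x77  0x41  0x83 ]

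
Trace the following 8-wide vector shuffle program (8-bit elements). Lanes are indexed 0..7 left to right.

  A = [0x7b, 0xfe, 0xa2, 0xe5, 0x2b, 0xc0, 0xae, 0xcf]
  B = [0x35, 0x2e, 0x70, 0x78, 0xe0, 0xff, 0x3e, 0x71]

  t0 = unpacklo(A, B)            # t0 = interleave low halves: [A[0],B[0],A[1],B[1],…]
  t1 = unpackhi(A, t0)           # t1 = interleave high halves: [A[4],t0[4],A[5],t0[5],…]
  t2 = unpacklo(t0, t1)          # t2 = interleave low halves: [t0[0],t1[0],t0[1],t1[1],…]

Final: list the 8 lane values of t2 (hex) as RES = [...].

RES = [0x7b, 0x2b, 0x35, 0xa2, 0xfe, 0xc0, 0x2e, 0x70]

  t0: 7b 35 fe 2e a2 70 e5 78
  t1: 2b a2 c0 70 ae e5 cf 78
  t2: 7b 2b 35 a2 fe c0 2e 70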